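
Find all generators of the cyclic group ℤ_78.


g generates ℤ_n iff gcd(g,n) = 1
Prime factors of 78: 2, 3, 13
Generators are g ∈ {1,...,77} not divisible by any of these primes.
Generators: {1, 5, 7, 11, 17, 19, 23, 25, 29, 31, 35, 37, 41, 43, 47, 49, 53, 55, 59, 61, 67, 71, 73, 77}
Number of generators = φ(78) = 24

Generators of ℤ_78 = {1, 5, 7, 11, 17, 19, 23, 25, 29, 31, 35, 37, 41, 43, 47, 49, 53, 55, 59, 61, 67, 71, 73, 77}


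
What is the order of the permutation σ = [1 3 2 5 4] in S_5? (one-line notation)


Cycle decomposition: (2 3) (4 5)
Cycle lengths: 2, 2
Order = lcm(2, 2) = 2

ord(σ) = 2


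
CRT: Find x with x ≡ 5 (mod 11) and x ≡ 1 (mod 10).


m₁ = 11, m₂ = 10, gcd = 1, so CRT applies. M = m₁·m₂ = 110
Let M₁ = M/m₁ = 10, M₂ = M/m₂ = 11
Find y₁ ≡ M₁⁻¹ (mod m₁): 10⁻¹ ≡ 10 (mod 11)
Find y₂ ≡ M₂⁻¹ (mod m₂): 11⁻¹ ≡ 1 (mod 10)
x = a₁·M₁·y₁ + a₂·M₂·y₂ = 5·10·10 + 1·11·1 = 511
Reduce mod 110: x ≡ 71
Check: 71 mod 11 = 5 ✓, 71 mod 10 = 1 ✓

x ≡ 71 (mod 110)


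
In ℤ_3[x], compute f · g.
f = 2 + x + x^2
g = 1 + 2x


Expand and collect like terms; reduce coefficients mod 3:
x^0: 2·1 = 2 ≡ 2 (mod 3)
x^1: 2·2 + 1·1 = 5 ≡ 2 (mod 3)
x^2: 1·2 + 1·1 = 3 ≡ 0 (mod 3)
x^3: 1·2 = 2 ≡ 2 (mod 3)
Result: 2 + 2x + 2x^3

f · g = 2 + 2x + 2x^3


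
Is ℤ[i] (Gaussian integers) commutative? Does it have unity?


ℤ[i] is a commutative integral domain with unity 1 (in fact a Euclidean domain)
Commutative: Yes
Integral domain: Yes
Has unity: Yes

ℤ[i] (Gaussian integers): Commutative=Yes, Unity=Yes


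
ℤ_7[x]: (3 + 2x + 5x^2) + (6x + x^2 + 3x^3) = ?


Add coefficients mod 7:
x^0: 3 + 0 = 3 (mod 7)
x^1: 2 + 6 = 1 (mod 7)
x^2: 5 + 1 = 6 (mod 7)
x^3: 0 + 3 = 3 (mod 7)
Result: 3 + x + 6x^2 + 3x^3

f + g = 3 + x + 6x^2 + 3x^3


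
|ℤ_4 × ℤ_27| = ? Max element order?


|ℤ_4 × ℤ_27| = 4 × 27 = 108
Max element order = lcm(4,27) = 108
Cyclic? Yes (gcd=1)

|ℤ_4×ℤ_27| = 108, max element order = 108


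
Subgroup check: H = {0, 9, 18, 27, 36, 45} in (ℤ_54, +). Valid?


Subgroup test for H = {0, 9, 18, 27, 36, 45} in (ℤ_54, +):
(1) 0 ∈ H? Yes
(2) Closure: for all a,b ∈ H, (a+b) mod 54 ∈ H? Yes
(3) Inverses: for all a ∈ H, -a mod 54 ∈ H? Yes

Yes, H is a subgroup of ℤ_54


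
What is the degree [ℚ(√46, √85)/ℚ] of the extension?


[ℚ(√46,√85):ℚ] = [ℚ(√46,√85):ℚ(√46)]·[ℚ(√46):ℚ] = 2·2 = 4

[ℚ(√46, √85)/ℚ] = 4


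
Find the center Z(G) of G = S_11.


Z(G) = {g ∈ G | gx = xg for all x ∈ G}
S_n is non-abelian for n ≥ 3; Z(S_11) is trivial

Z(S_11) = {e}


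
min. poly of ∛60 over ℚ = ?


∛60 satisfies x³ - 60 = 0, irreducible over ℚ (no rational root; 60 is not a perfect cube)

Minimal polynomial: x³ - 60


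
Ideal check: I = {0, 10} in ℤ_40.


Check ideal conditions for I = {0, 10} in ℤ_40:
(1) I is an additive subgroup? No
(2) For r ∈ ℤ_40 and a ∈ I: r·a ∈ I? No  [counterexample: r=2, a=10, r·a mod 40 = 20 ∉ I]

No, I is not an ideal of ℤ_40


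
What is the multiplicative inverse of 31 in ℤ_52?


Use the extended Euclidean algorithm to write 1 = 31·s + 52·t; then s mod 52 is the inverse.
Euclidean algorithm:
  31 = 0·52 + 31
  52 = 1·31 + 21
  31 = 1·21 + 10
  21 = 2·10 + 1
  10 = 10·1 + 0
gcd(31,52) = 1
Back-substitution gives: 31·(-5) + 52·(3) = 1
So 31⁻¹ ≡ -5 ≡ 47 (mod 52)
Check: 31 × 47 = 1457 ≡ 1 (mod 52) ✓

31⁻¹ ≡ 47 (mod 52)


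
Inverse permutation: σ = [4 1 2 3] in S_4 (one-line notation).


To find σ⁻¹, swap domain and range:
σ(1) = 4 → σ⁻¹(4) = 1
σ(2) = 1 → σ⁻¹(1) = 2
σ(3) = 2 → σ⁻¹(2) = 3
σ(4) = 3 → σ⁻¹(3) = 4

σ⁻¹ = [2 3 4 1]


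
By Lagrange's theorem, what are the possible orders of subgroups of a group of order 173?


Lagrange's theorem: |H| divides |G|
|G| = 173
Divisors of 173: 1, 173

Possible subgroup orders: {1, 173}


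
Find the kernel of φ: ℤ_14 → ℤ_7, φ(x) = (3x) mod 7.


Kernel = preimage of identity
ker(φ) = {x ∈ ℤ_14 : 3x ≡ 0 (mod 7)}. Since 7 | 14, φ is well-defined. The kernel is the cyclic subgroup ⟨7⟩ of ℤ_14 (order 2), i.e. {0, 7}

ker(φ) = {0, 7}


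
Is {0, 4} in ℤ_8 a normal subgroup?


H = {0, 4} in ℤ_8
ℤ_8 is abelian; every subgroup of an abelian group is normal

Yes, normal subgroup


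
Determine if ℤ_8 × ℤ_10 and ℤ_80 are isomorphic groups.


Comparing ℤ_8 × ℤ_10 and ℤ_80:
gcd(8,10) = 2 ≠ 1. Max element order in ℤ_8×ℤ_10 is lcm(8,10) = 40 < 80, so it has no element of order 80

No, ℤ_8 × ℤ_10 ≇ ℤ_80


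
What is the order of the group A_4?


|A_n| = n!/2 (even permutations)
|A_4| = 4!/2 = 24/2 = 12

|A_4| = 12


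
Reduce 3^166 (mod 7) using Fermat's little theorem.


Fermat's little theorem: if p is prime and gcd(a,p)=1, then a^(p-1) ≡ 1 (mod p)
p = 7 is prime, gcd(3,7) = 1
Reduce exponent: 166 mod 6 = 4
So 3^166 ≡ 3^4 (mod 7)
3^4 mod 7 = 4

3^166 ≡ 4 (mod 7)


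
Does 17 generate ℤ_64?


g generates ℤ_n iff gcd(g, n) = 1
gcd(17, 64) = 1
Since gcd = 1, 17 is a generator.

Yes, 17 generates ℤ_64


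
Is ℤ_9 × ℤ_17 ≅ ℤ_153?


Comparing ℤ_9 × ℤ_17 and ℤ_153:
gcd(9,17) = 1, so ℤ_9 × ℤ_17 ≅ ℤ_153 (CRT)

Yes, ℤ_9 × ℤ_17 ≅ ℤ_153


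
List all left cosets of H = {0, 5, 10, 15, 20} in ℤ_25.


H = {0, 5, 10, 15, 20}, |H| = 5
Number of cosets = |G|/|H| = 25/5 = 5
0 + H = {0, 5, 10, 15, 20}
1 + H = {1, 6, 11, 16, 21}
2 + H = {2, 7, 12, 17, 22}
3 + H = {3, 8, 13, 18, 23}
4 + H = {4, 9, 14, 19, 24}

Cosets: 0+H={0,5,10,15,20}; 1+H={1,6,11,16,21}; 2+H={2,7,12,17,22}; 3+H={3,8,13,18,23}; 4+H={4,9,14,19,24}


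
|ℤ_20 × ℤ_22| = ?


|A × B| = |A| · |B|
|ℤ_20 × ℤ_22| = 20 × 22 = 440

|ℤ_20 × ℤ_22| = 440


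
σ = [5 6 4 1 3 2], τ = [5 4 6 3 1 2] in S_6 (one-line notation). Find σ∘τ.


σ∘τ: apply τ first, then σ
1 →τ 5 →σ 3
2 →τ 4 →σ 1
3 →τ 6 →σ 2
4 →τ 3 →σ 4
5 →τ 1 →σ 5
6 →τ 2 →σ 6

σ∘τ = [3 1 2 4 5 6]


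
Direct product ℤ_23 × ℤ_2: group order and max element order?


|ℤ_23 × ℤ_2| = 23 × 2 = 46
Max element order = lcm(23,2) = 46
Cyclic? Yes (gcd=1)

|ℤ_23×ℤ_2| = 46, max element order = 46


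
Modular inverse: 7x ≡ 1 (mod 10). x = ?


Use the extended Euclidean algorithm to write 1 = 7·s + 10·t; then s mod 10 is the inverse.
Euclidean algorithm:
  7 = 0·10 + 7
  10 = 1·7 + 3
  7 = 2·3 + 1
  3 = 3·1 + 0
gcd(7,10) = 1
Back-substitution gives: 7·(3) + 10·(-2) = 1
So 7⁻¹ ≡ 3 ≡ 3 (mod 10)
Check: 7 × 3 = 21 ≡ 1 (mod 10) ✓

7⁻¹ ≡ 3 (mod 10)


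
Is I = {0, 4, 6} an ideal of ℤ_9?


Check ideal conditions for I = {0, 4, 6} in ℤ_9:
(1) I is an additive subgroup? No
(2) For r ∈ ℤ_9 and a ∈ I: r·a ∈ I? No  [counterexample: r=2, a=4, r·a mod 9 = 8 ∉ I]

No, I is not an ideal of ℤ_9


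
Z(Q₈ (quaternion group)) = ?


Z(G) = {g ∈ G | gx = xg for all x ∈ G}
In Q₈ = {±1, ±i, ±j, ±k}, only ±1 commute with every element

Z(Q₈ (quaternion group)) = {1, -1}


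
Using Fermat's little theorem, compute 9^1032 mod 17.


Fermat's little theorem: if p is prime and gcd(a,p)=1, then a^(p-1) ≡ 1 (mod p)
p = 17 is prime, gcd(9,17) = 1
Reduce exponent: 1032 mod 16 = 8
So 9^1032 ≡ 9^8 (mod 17)
9^8 mod 17 = 1

9^1032 ≡ 1 (mod 17)


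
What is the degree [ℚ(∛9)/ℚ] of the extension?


∛9 has minimal polynomial x³ - 9 (irreducible over ℚ since 9 is not a perfect cube)

[ℚ(∛9)/ℚ] = 3


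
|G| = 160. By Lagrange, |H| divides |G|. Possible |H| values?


Lagrange's theorem: |H| divides |G|
|G| = 160
Divisors of 160: 1, 2, 4, 5, 8, 10, 16, 20, 32, 40, 80, 160

Possible subgroup orders: {1, 2, 4, 5, 8, 10, 16, 20, 32, 40, 80, 160}


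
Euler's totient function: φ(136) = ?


Factor n: 136 = 2^3 × 17
φ(n) = n · ∏(1 - 1/p) over distinct primes p | n
φ(136) = 136 · (1 - 1/2) · (1 - 1/17) = 64

φ(136) = 64


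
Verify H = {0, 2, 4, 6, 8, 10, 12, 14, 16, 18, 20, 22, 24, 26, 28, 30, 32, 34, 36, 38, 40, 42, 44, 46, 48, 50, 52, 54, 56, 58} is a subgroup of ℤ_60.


Subgroup test for H = {0, 2, 4, 6, 8, 10, 12, 14, 16, 18, 20, 22, 24, 26, 28, 30, 32, 34, 36, 38, 40, 42, 44, 46, 48, 50, 52, 54, 56, 58} in (ℤ_60, +):
(1) 0 ∈ H? Yes
(2) Closure: for all a,b ∈ H, (a+b) mod 60 ∈ H? Yes
(3) Inverses: for all a ∈ H, -a mod 60 ∈ H? Yes

Yes, H is a subgroup of ℤ_60


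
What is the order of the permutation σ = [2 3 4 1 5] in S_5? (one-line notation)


Cycle decomposition: (1 2 3 4)
Cycle lengths: 4
Order = lcm(4) = 4

ord(σ) = 4


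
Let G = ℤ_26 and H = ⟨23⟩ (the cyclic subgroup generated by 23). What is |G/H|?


|⟨23⟩| = n / gcd(23, 26) = 26 / 1 = 26
H is normal (ℤ_26 is abelian).
|G/H| = |G| / |H| = 26 / 26 = 1

|G/H| = 1


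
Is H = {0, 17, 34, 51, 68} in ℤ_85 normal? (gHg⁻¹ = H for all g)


H = {0, 17, 34, 51, 68} in ℤ_85
ℤ_85 is abelian; every subgroup of an abelian group is normal

Yes, normal subgroup


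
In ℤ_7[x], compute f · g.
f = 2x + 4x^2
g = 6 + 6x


Expand and collect like terms; reduce coefficients mod 7:
x^0: 0·6 = 0 ≡ 0 (mod 7)
x^1: 0·6 + 2·6 = 12 ≡ 5 (mod 7)
x^2: 2·6 + 4·6 = 36 ≡ 1 (mod 7)
x^3: 4·6 = 24 ≡ 3 (mod 7)
Result: 5x + x^2 + 3x^3

f · g = 5x + x^2 + 3x^3


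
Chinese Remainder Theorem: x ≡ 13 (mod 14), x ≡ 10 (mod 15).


m₁ = 14, m₂ = 15, gcd = 1, so CRT applies. M = m₁·m₂ = 210
Let M₁ = M/m₁ = 15, M₂ = M/m₂ = 14
Find y₁ ≡ M₁⁻¹ (mod m₁): 15⁻¹ ≡ 1 (mod 14)
Find y₂ ≡ M₂⁻¹ (mod m₂): 14⁻¹ ≡ 14 (mod 15)
x = a₁·M₁·y₁ + a₂·M₂·y₂ = 13·15·1 + 10·14·14 = 2155
Reduce mod 210: x ≡ 55
Check: 55 mod 14 = 13 ✓, 55 mod 15 = 10 ✓

x ≡ 55 (mod 210)


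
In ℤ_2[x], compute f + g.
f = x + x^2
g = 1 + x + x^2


Add coefficients mod 2:
x^0: 0 + 1 = 1 (mod 2)
x^1: 1 + 1 = 0 (mod 2)
x^2: 1 + 1 = 0 (mod 2)
Result: 1

f + g = 1


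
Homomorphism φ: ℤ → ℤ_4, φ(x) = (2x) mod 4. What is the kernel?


Kernel = preimage of identity
ker(φ) = {x ∈ ℤ : 2x ≡ 0 (mod 4)}. gcd(2,4) = 2, so 2x ≡ 0 (mod 4) ⟺ x ≡ 0 (mod 4/2 = 2). Hence ker(φ) = 2ℤ

ker(φ) = 2ℤ


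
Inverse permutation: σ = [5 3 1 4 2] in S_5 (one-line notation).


To find σ⁻¹, swap domain and range:
σ(1) = 5 → σ⁻¹(5) = 1
σ(2) = 3 → σ⁻¹(3) = 2
σ(3) = 1 → σ⁻¹(1) = 3
σ(4) = 4 → σ⁻¹(4) = 4
σ(5) = 2 → σ⁻¹(2) = 5

σ⁻¹ = [3 5 2 4 1]


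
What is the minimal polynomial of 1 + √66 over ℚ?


Let α = 1 + √66. Then α - 1 = √66, so (α - 1)² = 66, giving α² - 2α - 65 = 0. Degree 2 and α ∉ ℚ, so this is the minimal polynomial.

Minimal polynomial: x² - 2x - 65


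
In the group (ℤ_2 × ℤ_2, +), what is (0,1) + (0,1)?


Operation: componentwise addition mod (2, 2)
(0,1) + (0,1) = ((a₁+b₁) mod 2, (a₂+b₂) mod 2) with a = (0,1), b = (0,1)

(0,1) + (0,1) = (0,0)


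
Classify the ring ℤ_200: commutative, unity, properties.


ℤ_200 is a commutative ring with unity 1; 200 = 2×100 is composite, so 2·100 ≡ 0 gives zero divisors (not an integral domain)
Commutative: Yes
Integral domain: No
Has unity: Yes

ℤ_200: Commutative=Yes, Unity=Yes


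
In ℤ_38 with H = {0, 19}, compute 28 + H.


28 + H = {28 + h (mod 38) : h ∈ H}
28+0=28, 28+19=9
28 + H = {9, 28} = 9 + H

28 + H = {9, 28}


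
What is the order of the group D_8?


|D_n| = 2n (n rotations and n reflections)
|D_8| = 2×8 = 16

|D_8| = 16


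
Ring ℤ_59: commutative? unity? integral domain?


ℤ_59 is a commutative ring with unity 1; 59 is prime, so ℤ_59 is a field (hence an integral domain)
Commutative: Yes
Integral domain: Yes
Has unity: Yes

ℤ_59: Commutative=Yes, Unity=Yes


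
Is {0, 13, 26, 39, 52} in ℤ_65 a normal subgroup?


H = {0, 13, 26, 39, 52} in ℤ_65
ℤ_65 is abelian; every subgroup of an abelian group is normal

Yes, normal subgroup


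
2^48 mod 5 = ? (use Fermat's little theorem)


Fermat's little theorem: if p is prime and gcd(a,p)=1, then a^(p-1) ≡ 1 (mod p)
p = 5 is prime, gcd(2,5) = 1
Reduce exponent: 48 mod 4 = 0
So 2^48 ≡ 2^0 (mod 5)
2^0 = 1

2^48 ≡ 1 (mod 5)


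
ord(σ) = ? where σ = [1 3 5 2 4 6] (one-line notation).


Cycle decomposition: (2 3 5 4)
Cycle lengths: 4
Order = lcm(4) = 4

ord(σ) = 4


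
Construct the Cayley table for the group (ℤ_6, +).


Elements: {0, 1, 2, 3, 4, 5}
Operation: addition mod 6
Entry (a, b) = (a + b) mod 6

Cayley table:
  | 0 | 1 | 2 | 3 | 4 | 5
0 | 0 | 1 | 2 | 3 | 4 | 5
1 | 1 | 2 | 3 | 4 | 5 | 0
2 | 2 | 3 | 4 | 5 | 0 | 1
3 | 3 | 4 | 5 | 0 | 1 | 2
4 | 4 | 5 | 0 | 1 | 2 | 3
5 | 5 | 0 | 1 | 2 | 3 | 4


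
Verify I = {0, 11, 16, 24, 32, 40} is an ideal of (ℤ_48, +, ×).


Check ideal conditions for I = {0, 11, 16, 24, 32, 40} in ℤ_48:
(1) I is an additive subgroup? No
(2) For r ∈ ℤ_48 and a ∈ I: r·a ∈ I? No  [counterexample: r=2, a=11, r·a mod 48 = 22 ∉ I]

No, I is not an ideal of ℤ_48


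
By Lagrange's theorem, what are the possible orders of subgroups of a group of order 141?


Lagrange's theorem: |H| divides |G|
|G| = 141
Divisors of 141: 1, 3, 47, 141

Possible subgroup orders: {1, 3, 47, 141}


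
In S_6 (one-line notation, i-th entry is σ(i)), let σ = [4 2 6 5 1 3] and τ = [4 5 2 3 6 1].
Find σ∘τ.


σ∘τ: apply τ first, then σ
1 →τ 4 →σ 5
2 →τ 5 →σ 1
3 →τ 2 →σ 2
4 →τ 3 →σ 6
5 →τ 6 →σ 3
6 →τ 1 →σ 4

σ∘τ = [5 1 2 6 3 4]


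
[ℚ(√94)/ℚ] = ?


√94 has minimal polynomial x² - 94 (irreducible over ℚ since 94 is squarefree)

[ℚ(√94)/ℚ] = 2


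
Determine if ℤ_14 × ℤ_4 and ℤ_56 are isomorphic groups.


Comparing ℤ_14 × ℤ_4 and ℤ_56:
gcd(14,4) = 2 ≠ 1. Max element order in ℤ_14×ℤ_4 is lcm(14,4) = 28 < 56, so it has no element of order 56

No, ℤ_14 × ℤ_4 ≇ ℤ_56


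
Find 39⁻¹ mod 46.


Use the extended Euclidean algorithm to write 1 = 39·s + 46·t; then s mod 46 is the inverse.
Euclidean algorithm:
  39 = 0·46 + 39
  46 = 1·39 + 7
  39 = 5·7 + 4
  7 = 1·4 + 3
  4 = 1·3 + 1
  3 = 3·1 + 0
gcd(39,46) = 1
Back-substitution gives: 39·(13) + 46·(-11) = 1
So 39⁻¹ ≡ 13 ≡ 13 (mod 46)
Check: 39 × 13 = 507 ≡ 1 (mod 46) ✓

39⁻¹ ≡ 13 (mod 46)


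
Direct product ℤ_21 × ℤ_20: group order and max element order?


|ℤ_21 × ℤ_20| = 21 × 20 = 420
Max element order = lcm(21,20) = 420
Cyclic? Yes (gcd=1)

|ℤ_21×ℤ_20| = 420, max element order = 420


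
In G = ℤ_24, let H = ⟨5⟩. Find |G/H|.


|⟨5⟩| = n / gcd(5, 24) = 24 / 1 = 24
H is normal (ℤ_24 is abelian).
|G/H| = |G| / |H| = 24 / 24 = 1

|G/H| = 1


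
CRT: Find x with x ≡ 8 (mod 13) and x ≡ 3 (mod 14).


m₁ = 13, m₂ = 14, gcd = 1, so CRT applies. M = m₁·m₂ = 182
Let M₁ = M/m₁ = 14, M₂ = M/m₂ = 13
Find y₁ ≡ M₁⁻¹ (mod m₁): 14⁻¹ ≡ 1 (mod 13)
Find y₂ ≡ M₂⁻¹ (mod m₂): 13⁻¹ ≡ 13 (mod 14)
x = a₁·M₁·y₁ + a₂·M₂·y₂ = 8·14·1 + 3·13·13 = 619
Reduce mod 182: x ≡ 73
Check: 73 mod 13 = 8 ✓, 73 mod 14 = 3 ✓

x ≡ 73 (mod 182)


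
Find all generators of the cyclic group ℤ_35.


g generates ℤ_n iff gcd(g,n) = 1
Prime factors of 35: 5, 7
Generators are g ∈ {1,...,34} not divisible by any of these primes.
Generators: {1, 2, 3, 4, 6, 8, 9, 11, 12, 13, 16, 17, 18, 19, 22, 23, 24, 26, 27, 29, 31, 32, 33, 34}
Number of generators = φ(35) = 24

Generators of ℤ_35 = {1, 2, 3, 4, 6, 8, 9, 11, 12, 13, 16, 17, 18, 19, 22, 23, 24, 26, 27, 29, 31, 32, 33, 34}


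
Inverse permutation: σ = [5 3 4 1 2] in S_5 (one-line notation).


To find σ⁻¹, swap domain and range:
σ(1) = 5 → σ⁻¹(5) = 1
σ(2) = 3 → σ⁻¹(3) = 2
σ(3) = 4 → σ⁻¹(4) = 3
σ(4) = 1 → σ⁻¹(1) = 4
σ(5) = 2 → σ⁻¹(2) = 5

σ⁻¹ = [4 5 2 3 1]


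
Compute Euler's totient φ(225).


Factor n: 225 = 3^2 × 5^2
φ(n) = n · ∏(1 - 1/p) over distinct primes p | n
φ(225) = 225 · (1 - 1/3) · (1 - 1/5) = 120

φ(225) = 120


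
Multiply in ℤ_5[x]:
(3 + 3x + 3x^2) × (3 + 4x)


Expand and collect like terms; reduce coefficients mod 5:
x^0: 3·3 = 9 ≡ 4 (mod 5)
x^1: 3·4 + 3·3 = 21 ≡ 1 (mod 5)
x^2: 3·4 + 3·3 = 21 ≡ 1 (mod 5)
x^3: 3·4 = 12 ≡ 2 (mod 5)
Result: 4 + x + x^2 + 2x^3

f · g = 4 + x + x^2 + 2x^3


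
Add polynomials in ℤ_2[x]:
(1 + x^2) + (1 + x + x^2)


Add coefficients mod 2:
x^0: 1 + 1 = 0 (mod 2)
x^1: 0 + 1 = 1 (mod 2)
x^2: 1 + 1 = 0 (mod 2)
Result: x

f + g = x


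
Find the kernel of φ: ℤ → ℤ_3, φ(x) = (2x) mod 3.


Kernel = preimage of identity
ker(φ) = {x ∈ ℤ : 2x ≡ 0 (mod 3)}. gcd(2,3) = 1, so 2x ≡ 0 (mod 3) ⟺ x ≡ 0 (mod 3/1 = 3). Hence ker(φ) = 3ℤ

ker(φ) = 3ℤ


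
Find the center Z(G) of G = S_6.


Z(G) = {g ∈ G | gx = xg for all x ∈ G}
S_n is non-abelian for n ≥ 3; Z(S_6) is trivial

Z(S_6) = {e}


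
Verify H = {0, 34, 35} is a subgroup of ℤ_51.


Subgroup test for H = {0, 34, 35} in (ℤ_51, +):
(1) 0 ∈ H? Yes
(2) Closure: for all a,b ∈ H, (a+b) mod 51 ∈ H? No  [counterexample: 34 + 34 = 17 ∉ H]
(3) Inverses: for all a ∈ H, -a mod 51 ∈ H? No

No, H is not a subgroup of ℤ_51


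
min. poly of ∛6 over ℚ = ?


∛6 satisfies x³ - 6 = 0, irreducible over ℚ (no rational root; 6 is not a perfect cube)

Minimal polynomial: x³ - 6


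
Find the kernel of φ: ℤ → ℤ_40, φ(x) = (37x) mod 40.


Kernel = preimage of identity
ker(φ) = {x ∈ ℤ : 37x ≡ 0 (mod 40)}. gcd(37,40) = 1, so 37x ≡ 0 (mod 40) ⟺ x ≡ 0 (mod 40/1 = 40). Hence ker(φ) = 40ℤ

ker(φ) = 40ℤ


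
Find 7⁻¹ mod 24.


Use the extended Euclidean algorithm to write 1 = 7·s + 24·t; then s mod 24 is the inverse.
Euclidean algorithm:
  7 = 0·24 + 7
  24 = 3·7 + 3
  7 = 2·3 + 1
  3 = 3·1 + 0
gcd(7,24) = 1
Back-substitution gives: 7·(7) + 24·(-2) = 1
So 7⁻¹ ≡ 7 ≡ 7 (mod 24)
Check: 7 × 7 = 49 ≡ 1 (mod 24) ✓

7⁻¹ ≡ 7 (mod 24)


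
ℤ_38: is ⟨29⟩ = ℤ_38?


g generates ℤ_n iff gcd(g, n) = 1
gcd(29, 38) = 1
Since gcd = 1, 29 is a generator.

Yes, 29 generates ℤ_38


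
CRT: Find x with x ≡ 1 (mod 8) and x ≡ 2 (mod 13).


m₁ = 8, m₂ = 13, gcd = 1, so CRT applies. M = m₁·m₂ = 104
Let M₁ = M/m₁ = 13, M₂ = M/m₂ = 8
Find y₁ ≡ M₁⁻¹ (mod m₁): 13⁻¹ ≡ 5 (mod 8)
Find y₂ ≡ M₂⁻¹ (mod m₂): 8⁻¹ ≡ 5 (mod 13)
x = a₁·M₁·y₁ + a₂·M₂·y₂ = 1·13·5 + 2·8·5 = 145
Reduce mod 104: x ≡ 41
Check: 41 mod 8 = 1 ✓, 41 mod 13 = 2 ✓

x ≡ 41 (mod 104)


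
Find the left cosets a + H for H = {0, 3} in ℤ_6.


H = {0, 3}, |H| = 2
Number of cosets = |G|/|H| = 6/2 = 3
0 + H = {0, 3}
1 + H = {1, 4}
2 + H = {2, 5}

Cosets: 0+H={0,3}; 1+H={1,4}; 2+H={2,5}


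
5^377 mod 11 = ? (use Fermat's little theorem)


Fermat's little theorem: if p is prime and gcd(a,p)=1, then a^(p-1) ≡ 1 (mod p)
p = 11 is prime, gcd(5,11) = 1
Reduce exponent: 377 mod 10 = 7
So 5^377 ≡ 5^7 (mod 11)
5^7 mod 11 = 3

5^377 ≡ 3 (mod 11)


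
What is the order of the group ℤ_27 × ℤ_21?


|A × B| = |A| · |B|
|ℤ_27 × ℤ_21| = 27 × 21 = 567

|ℤ_27 × ℤ_21| = 567


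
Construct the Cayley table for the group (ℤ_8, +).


Elements: {0, 1, 2, 3, 4, 5, 6, 7}
Operation: addition mod 8
Entry (a, b) = (a + b) mod 8

Cayley table:
  | 0 | 1 | 2 | 3 | 4 | 5 | 6 | 7
0 | 0 | 1 | 2 | 3 | 4 | 5 | 6 | 7
1 | 1 | 2 | 3 | 4 | 5 | 6 | 7 | 0
2 | 2 | 3 | 4 | 5 | 6 | 7 | 0 | 1
3 | 3 | 4 | 5 | 6 | 7 | 0 | 1 | 2
4 | 4 | 5 | 6 | 7 | 0 | 1 | 2 | 3
5 | 5 | 6 | 7 | 0 | 1 | 2 | 3 | 4
6 | 6 | 7 | 0 | 1 | 2 | 3 | 4 | 5
7 | 7 | 0 | 1 | 2 | 3 | 4 | 5 | 6


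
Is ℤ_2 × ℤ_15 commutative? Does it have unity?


Direct product ring; commutative with unity (1,1); but (1,0)·(0,1) = (0,0) gives zero divisors, so not an integral domain
Commutative: Yes
Integral domain: No
Has unity: Yes

ℤ_2 × ℤ_15: Commutative=Yes, Unity=Yes


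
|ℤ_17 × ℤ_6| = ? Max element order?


|ℤ_17 × ℤ_6| = 17 × 6 = 102
Max element order = lcm(17,6) = 102
Cyclic? Yes (gcd=1)

|ℤ_17×ℤ_6| = 102, max element order = 102


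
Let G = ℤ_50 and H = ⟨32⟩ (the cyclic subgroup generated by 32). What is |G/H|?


|⟨32⟩| = n / gcd(32, 50) = 50 / 2 = 25
H is normal (ℤ_50 is abelian).
|G/H| = |G| / |H| = 50 / 25 = 2

|G/H| = 2


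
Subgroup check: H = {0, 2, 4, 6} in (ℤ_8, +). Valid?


Subgroup test for H = {0, 2, 4, 6} in (ℤ_8, +):
(1) 0 ∈ H? Yes
(2) Closure: for all a,b ∈ H, (a+b) mod 8 ∈ H? Yes
(3) Inverses: for all a ∈ H, -a mod 8 ∈ H? Yes

Yes, H is a subgroup of ℤ_8


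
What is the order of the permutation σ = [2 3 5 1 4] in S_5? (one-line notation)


Cycle decomposition: (1 2 3 5 4)
Cycle lengths: 5
Order = lcm(5) = 5

ord(σ) = 5


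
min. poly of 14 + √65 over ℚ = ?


Let α = 14 + √65. Then α - 14 = √65, so (α - 14)² = 65, giving α² - 28α + 131 = 0. Degree 2 and α ∉ ℚ, so this is the minimal polynomial.

Minimal polynomial: x² - 28x + 131


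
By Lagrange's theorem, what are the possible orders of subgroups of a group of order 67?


Lagrange's theorem: |H| divides |G|
|G| = 67
Divisors of 67: 1, 67

Possible subgroup orders: {1, 67}


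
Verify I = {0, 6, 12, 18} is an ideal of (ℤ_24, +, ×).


Check ideal conditions for I = {0, 6, 12, 18} in ℤ_24:
(1) I is an additive subgroup? Yes
(2) For r ∈ ℤ_24 and a ∈ I: r·a ∈ I? Yes

Yes, I is an ideal of ℤ_24


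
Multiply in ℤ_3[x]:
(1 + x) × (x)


Expand and collect like terms; reduce coefficients mod 3:
x^0: 1·0 = 0 ≡ 0 (mod 3)
x^1: 1·1 + 1·0 = 1 ≡ 1 (mod 3)
x^2: 1·1 = 1 ≡ 1 (mod 3)
Result: x + x^2

f · g = x + x^2


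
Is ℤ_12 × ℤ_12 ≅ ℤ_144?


Comparing ℤ_12 × ℤ_12 and ℤ_144:
gcd(12,12) = 12 ≠ 1. Max element order in ℤ_12×ℤ_12 is lcm(12,12) = 12 < 144, so it has no element of order 144

No, ℤ_12 × ℤ_12 ≇ ℤ_144


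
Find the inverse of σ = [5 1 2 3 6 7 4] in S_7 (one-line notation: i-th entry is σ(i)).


To find σ⁻¹, swap domain and range:
σ(1) = 5 → σ⁻¹(5) = 1
σ(2) = 1 → σ⁻¹(1) = 2
σ(3) = 2 → σ⁻¹(2) = 3
σ(4) = 3 → σ⁻¹(3) = 4
σ(5) = 6 → σ⁻¹(6) = 5
σ(6) = 7 → σ⁻¹(7) = 6
σ(7) = 4 → σ⁻¹(4) = 7

σ⁻¹ = [2 3 4 7 1 5 6]


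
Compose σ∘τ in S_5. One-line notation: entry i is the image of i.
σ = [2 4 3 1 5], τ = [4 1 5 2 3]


σ∘τ: apply τ first, then σ
1 →τ 4 →σ 1
2 →τ 1 →σ 2
3 →τ 5 →σ 5
4 →τ 2 →σ 4
5 →τ 3 →σ 3

σ∘τ = [1 2 5 4 3]


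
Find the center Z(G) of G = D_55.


Z(G) = {g ∈ G | gx = xg for all x ∈ G}
For odd n, Z(D_n) = {e}: no nontrivial rotation commutes with all reflections

Z(D_55) = {e}


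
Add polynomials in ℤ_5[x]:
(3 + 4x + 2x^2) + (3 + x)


Add coefficients mod 5:
x^0: 3 + 3 = 1 (mod 5)
x^1: 4 + 1 = 0 (mod 5)
x^2: 2 + 0 = 2 (mod 5)
Result: 1 + 2x^2

f + g = 1 + 2x^2


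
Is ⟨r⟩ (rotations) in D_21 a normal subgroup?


H = ⟨r⟩ (rotations) in D_21
The rotation subgroup ⟨r⟩ has index 2 in D_21, so it is normal

Yes, normal subgroup


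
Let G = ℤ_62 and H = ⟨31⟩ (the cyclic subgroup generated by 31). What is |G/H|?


|⟨31⟩| = n / gcd(31, 62) = 62 / 31 = 2
H is normal (ℤ_62 is abelian).
|G/H| = |G| / |H| = 62 / 2 = 31

|G/H| = 31


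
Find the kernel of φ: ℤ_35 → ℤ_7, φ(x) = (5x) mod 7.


Kernel = preimage of identity
ker(φ) = {x ∈ ℤ_35 : 5x ≡ 0 (mod 7)}. Since 7 | 35, φ is well-defined. The kernel is the cyclic subgroup ⟨7⟩ of ℤ_35 (order 5), i.e. {0, 7, 14, 21, 28}

ker(φ) = {0, 7, 14, 21, 28}


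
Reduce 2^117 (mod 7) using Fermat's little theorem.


Fermat's little theorem: if p is prime and gcd(a,p)=1, then a^(p-1) ≡ 1 (mod p)
p = 7 is prime, gcd(2,7) = 1
Reduce exponent: 117 mod 6 = 3
So 2^117 ≡ 2^3 (mod 7)
2^3 mod 7 = 1

2^117 ≡ 1 (mod 7)


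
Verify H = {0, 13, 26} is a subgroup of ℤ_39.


Subgroup test for H = {0, 13, 26} in (ℤ_39, +):
(1) 0 ∈ H? Yes
(2) Closure: for all a,b ∈ H, (a+b) mod 39 ∈ H? Yes
(3) Inverses: for all a ∈ H, -a mod 39 ∈ H? Yes

Yes, H is a subgroup of ℤ_39


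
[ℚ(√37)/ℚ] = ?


√37 has minimal polynomial x² - 37 (irreducible over ℚ since 37 is squarefree)

[ℚ(√37)/ℚ] = 2


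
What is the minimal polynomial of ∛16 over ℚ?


∛16 satisfies x³ - 16 = 0, irreducible over ℚ (no rational root; 16 is not a perfect cube)

Minimal polynomial: x³ - 16


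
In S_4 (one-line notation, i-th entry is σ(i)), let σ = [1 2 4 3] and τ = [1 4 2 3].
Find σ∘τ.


σ∘τ: apply τ first, then σ
1 →τ 1 →σ 1
2 →τ 4 →σ 3
3 →τ 2 →σ 2
4 →τ 3 →σ 4

σ∘τ = [1 3 2 4]


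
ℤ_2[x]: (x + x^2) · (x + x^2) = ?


Expand and collect like terms; reduce coefficients mod 2:
x^0: 0·0 = 0 ≡ 0 (mod 2)
x^1: 0·1 + 1·0 = 0 ≡ 0 (mod 2)
x^2: 0·1 + 1·1 + 1·0 = 1 ≡ 1 (mod 2)
x^3: 1·1 + 1·1 = 2 ≡ 0 (mod 2)
x^4: 1·1 = 1 ≡ 1 (mod 2)
Result: x^2 + x^4

f · g = x^2 + x^4


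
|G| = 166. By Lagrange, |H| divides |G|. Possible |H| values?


Lagrange's theorem: |H| divides |G|
|G| = 166
Divisors of 166: 1, 2, 83, 166

Possible subgroup orders: {1, 2, 83, 166}


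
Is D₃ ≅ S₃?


Comparing D₃ and S₃:
Both are the unique non-abelian group of order 6

Yes, D₃ ≅ S₃


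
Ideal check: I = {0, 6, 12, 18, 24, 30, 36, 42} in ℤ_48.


Check ideal conditions for I = {0, 6, 12, 18, 24, 30, 36, 42} in ℤ_48:
(1) I is an additive subgroup? Yes
(2) For r ∈ ℤ_48 and a ∈ I: r·a ∈ I? Yes

Yes, I is an ideal of ℤ_48


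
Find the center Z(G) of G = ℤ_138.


Z(G) = {g ∈ G | gx = xg for all x ∈ G}
ℤ_138 is abelian, so Z(G) = G

Z(ℤ_138) = ℤ_138


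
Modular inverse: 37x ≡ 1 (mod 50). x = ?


Use the extended Euclidean algorithm to write 1 = 37·s + 50·t; then s mod 50 is the inverse.
Euclidean algorithm:
  37 = 0·50 + 37
  50 = 1·37 + 13
  37 = 2·13 + 11
  13 = 1·11 + 2
  11 = 5·2 + 1
  2 = 2·1 + 0
gcd(37,50) = 1
Back-substitution gives: 37·(23) + 50·(-17) = 1
So 37⁻¹ ≡ 23 ≡ 23 (mod 50)
Check: 37 × 23 = 851 ≡ 1 (mod 50) ✓

37⁻¹ ≡ 23 (mod 50)


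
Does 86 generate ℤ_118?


g generates ℤ_n iff gcd(g, n) = 1
gcd(86, 118) = 2
Since gcd = 2 ≠ 1, ⟨86⟩ has order 59 < 118, so 86 is not a generator.

No, 86 does not generate ℤ_118


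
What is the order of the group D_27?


|D_n| = 2n (n rotations and n reflections)
|D_27| = 2×27 = 54

|D_27| = 54


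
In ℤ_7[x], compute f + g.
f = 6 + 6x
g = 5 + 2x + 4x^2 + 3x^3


Add coefficients mod 7:
x^0: 6 + 5 = 4 (mod 7)
x^1: 6 + 2 = 1 (mod 7)
x^2: 0 + 4 = 4 (mod 7)
x^3: 0 + 3 = 3 (mod 7)
Result: 4 + x + 4x^2 + 3x^3

f + g = 4 + x + 4x^2 + 3x^3


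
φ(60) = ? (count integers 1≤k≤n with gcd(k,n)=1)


Factor n: 60 = 2^2 × 3 × 5
φ(n) = n · ∏(1 - 1/p) over distinct primes p | n
φ(60) = 60 · (1 - 1/2) · (1 - 1/3) · (1 - 1/5) = 16

φ(60) = 16


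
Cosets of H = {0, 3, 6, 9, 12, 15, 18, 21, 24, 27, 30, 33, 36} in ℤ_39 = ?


H = {0, 3, 6, 9, 12, 15, 18, 21, 24, 27, 30, 33, 36}, |H| = 13
Number of cosets = |G|/|H| = 39/13 = 3
0 + H = {0, 3, 6, 9, 12, 15, 18, 21, 24, 27, 30, 33, 36}
1 + H = {1, 4, 7, 10, 13, 16, 19, 22, 25, 28, 31, 34, 37}
2 + H = {2, 5, 8, 11, 14, 17, 20, 23, 26, 29, 32, 35, 38}

Cosets: 0+H={0,3,6,9,12,15,18,21,24,27,30,33,36}; 1+H={1,4,7,10,13,16,19,22,25,28,31,34,37}; 2+H={2,5,8,11,14,17,20,23,26,29,32,35,38}


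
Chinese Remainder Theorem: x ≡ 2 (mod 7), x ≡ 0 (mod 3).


m₁ = 7, m₂ = 3, gcd = 1, so CRT applies. M = m₁·m₂ = 21
Let M₁ = M/m₁ = 3, M₂ = M/m₂ = 7
Find y₁ ≡ M₁⁻¹ (mod m₁): 3⁻¹ ≡ 5 (mod 7)
Find y₂ ≡ M₂⁻¹ (mod m₂): 7⁻¹ ≡ 1 (mod 3)
x = a₁·M₁·y₁ + a₂·M₂·y₂ = 2·3·5 + 0·7·1 = 30
Reduce mod 21: x ≡ 9
Check: 9 mod 7 = 2 ✓, 9 mod 3 = 0 ✓

x ≡ 9 (mod 21)


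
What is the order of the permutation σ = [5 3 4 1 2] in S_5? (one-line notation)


Cycle decomposition: (1 5 2 3 4)
Cycle lengths: 5
Order = lcm(5) = 5

ord(σ) = 5


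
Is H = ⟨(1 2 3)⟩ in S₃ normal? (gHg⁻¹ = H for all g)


H = ⟨(1 2 3)⟩ in S₃
⟨(1 2 3)⟩ has order 3 and index 2 in S₃; index-2 subgroups are normal

Yes, normal subgroup


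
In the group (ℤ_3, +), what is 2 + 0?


Operation: addition mod 3
2 + 0 = (a + b) mod 3 with a = 2, b = 0

2 + 0 = 2


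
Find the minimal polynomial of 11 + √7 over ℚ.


Let α = 11 + √7. Then α - 11 = √7, so (α - 11)² = 7, giving α² - 22α + 114 = 0. Degree 2 and α ∉ ℚ, so this is the minimal polynomial.

Minimal polynomial: x² - 22x + 114


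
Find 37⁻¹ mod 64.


Use the extended Euclidean algorithm to write 1 = 37·s + 64·t; then s mod 64 is the inverse.
Euclidean algorithm:
  37 = 0·64 + 37
  64 = 1·37 + 27
  37 = 1·27 + 10
  27 = 2·10 + 7
  10 = 1·7 + 3
  7 = 2·3 + 1
  3 = 3·1 + 0
gcd(37,64) = 1
Back-substitution gives: 37·(-19) + 64·(11) = 1
So 37⁻¹ ≡ -19 ≡ 45 (mod 64)
Check: 37 × 45 = 1665 ≡ 1 (mod 64) ✓

37⁻¹ ≡ 45 (mod 64)


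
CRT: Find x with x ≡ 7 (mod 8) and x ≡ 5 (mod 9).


m₁ = 8, m₂ = 9, gcd = 1, so CRT applies. M = m₁·m₂ = 72
Let M₁ = M/m₁ = 9, M₂ = M/m₂ = 8
Find y₁ ≡ M₁⁻¹ (mod m₁): 9⁻¹ ≡ 1 (mod 8)
Find y₂ ≡ M₂⁻¹ (mod m₂): 8⁻¹ ≡ 8 (mod 9)
x = a₁·M₁·y₁ + a₂·M₂·y₂ = 7·9·1 + 5·8·8 = 383
Reduce mod 72: x ≡ 23
Check: 23 mod 8 = 7 ✓, 23 mod 9 = 5 ✓

x ≡ 23 (mod 72)


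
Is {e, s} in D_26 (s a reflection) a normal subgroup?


H = {e, s} in D_26 (s a reflection)
r·s·r⁻¹ = sr⁻² ≠ s for n ≥ 3, so {e, s} is not closed under conjugation

No, not a normal subgroup


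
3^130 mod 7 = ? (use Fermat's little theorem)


Fermat's little theorem: if p is prime and gcd(a,p)=1, then a^(p-1) ≡ 1 (mod p)
p = 7 is prime, gcd(3,7) = 1
Reduce exponent: 130 mod 6 = 4
So 3^130 ≡ 3^4 (mod 7)
3^4 mod 7 = 4

3^130 ≡ 4 (mod 7)


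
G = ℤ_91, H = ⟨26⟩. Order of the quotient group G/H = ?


|⟨26⟩| = n / gcd(26, 91) = 91 / 13 = 7
H is normal (ℤ_91 is abelian).
|G/H| = |G| / |H| = 91 / 7 = 13

|G/H| = 13


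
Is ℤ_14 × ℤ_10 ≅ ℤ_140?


Comparing ℤ_14 × ℤ_10 and ℤ_140:
gcd(14,10) = 2 ≠ 1. Max element order in ℤ_14×ℤ_10 is lcm(14,10) = 70 < 140, so it has no element of order 140

No, ℤ_14 × ℤ_10 ≇ ℤ_140


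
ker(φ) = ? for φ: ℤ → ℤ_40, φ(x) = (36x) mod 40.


Kernel = preimage of identity
ker(φ) = {x ∈ ℤ : 36x ≡ 0 (mod 40)}. gcd(36,40) = 4, so 36x ≡ 0 (mod 40) ⟺ x ≡ 0 (mod 40/4 = 10). Hence ker(φ) = 10ℤ

ker(φ) = 10ℤ


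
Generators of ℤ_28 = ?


g generates ℤ_n iff gcd(g,n) = 1
Prime factors of 28: 2, 7
Generators are g ∈ {1,...,27} not divisible by any of these primes.
Generators: {1, 3, 5, 9, 11, 13, 15, 17, 19, 23, 25, 27}
Number of generators = φ(28) = 12

Generators of ℤ_28 = {1, 3, 5, 9, 11, 13, 15, 17, 19, 23, 25, 27}


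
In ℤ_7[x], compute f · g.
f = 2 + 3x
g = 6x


Expand and collect like terms; reduce coefficients mod 7:
x^0: 2·0 = 0 ≡ 0 (mod 7)
x^1: 2·6 + 3·0 = 12 ≡ 5 (mod 7)
x^2: 3·6 = 18 ≡ 4 (mod 7)
Result: 5x + 4x^2

f · g = 5x + 4x^2


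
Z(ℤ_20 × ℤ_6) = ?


Z(G) = {g ∈ G | gx = xg for all x ∈ G}
Direct product of abelian groups is abelian, so Z(G) = G

Z(ℤ_20 × ℤ_6) = ℤ_20 × ℤ_6


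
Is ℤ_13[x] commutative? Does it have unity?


ℤ_13 is a field (n prime), so ℤ_13[x] is a commutative integral domain with unity
Commutative: Yes
Integral domain: Yes
Has unity: Yes

ℤ_13[x]: Commutative=Yes, Unity=Yes


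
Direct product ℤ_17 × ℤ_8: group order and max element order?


|ℤ_17 × ℤ_8| = 17 × 8 = 136
Max element order = lcm(17,8) = 136
Cyclic? Yes (gcd=1)

|ℤ_17×ℤ_8| = 136, max element order = 136


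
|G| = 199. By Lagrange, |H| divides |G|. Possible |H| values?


Lagrange's theorem: |H| divides |G|
|G| = 199
Divisors of 199: 1, 199

Possible subgroup orders: {1, 199}


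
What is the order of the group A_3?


|A_n| = n!/2 (even permutations)
|A_3| = 3!/2 = 6/2 = 3

|A_3| = 3


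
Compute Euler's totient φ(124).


Factor n: 124 = 2^2 × 31
φ(n) = n · ∏(1 - 1/p) over distinct primes p | n
φ(124) = 124 · (1 - 1/2) · (1 - 1/31) = 60

φ(124) = 60


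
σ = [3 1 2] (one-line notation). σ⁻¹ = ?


To find σ⁻¹, swap domain and range:
σ(1) = 3 → σ⁻¹(3) = 1
σ(2) = 1 → σ⁻¹(1) = 2
σ(3) = 2 → σ⁻¹(2) = 3

σ⁻¹ = [2 3 1]


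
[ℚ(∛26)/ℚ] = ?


∛26 has minimal polynomial x³ - 26 (irreducible over ℚ since 26 is not a perfect cube)

[ℚ(∛26)/ℚ] = 3


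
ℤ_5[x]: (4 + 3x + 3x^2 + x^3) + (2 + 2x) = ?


Add coefficients mod 5:
x^0: 4 + 2 = 1 (mod 5)
x^1: 3 + 2 = 0 (mod 5)
x^2: 3 + 0 = 3 (mod 5)
x^3: 1 + 0 = 1 (mod 5)
Result: 1 + 3x^2 + x^3

f + g = 1 + 3x^2 + x^3


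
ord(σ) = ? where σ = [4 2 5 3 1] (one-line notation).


Cycle decomposition: (1 4 3 5)
Cycle lengths: 4
Order = lcm(4) = 4

ord(σ) = 4


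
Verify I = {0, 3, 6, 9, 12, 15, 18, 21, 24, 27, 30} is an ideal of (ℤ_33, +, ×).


Check ideal conditions for I = {0, 3, 6, 9, 12, 15, 18, 21, 24, 27, 30} in ℤ_33:
(1) I is an additive subgroup? Yes
(2) For r ∈ ℤ_33 and a ∈ I: r·a ∈ I? Yes

Yes, I is an ideal of ℤ_33


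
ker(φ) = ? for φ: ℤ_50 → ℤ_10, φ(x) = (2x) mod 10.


Kernel = preimage of identity
ker(φ) = {x ∈ ℤ_50 : 2x ≡ 0 (mod 10)}. Since 10 | 50, φ is well-defined. The kernel is the cyclic subgroup ⟨5⟩ of ℤ_50 (order 10), i.e. {0, 5, 10, 15, 20, 25, 30, 35, 40, 45}

ker(φ) = {0, 5, 10, 15, 20, 25, 30, 35, 40, 45}


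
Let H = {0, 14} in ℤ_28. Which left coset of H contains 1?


1 + H = {1 + h (mod 28) : h ∈ H}
1+0=1, 1+14=15

1 + H = {1, 15}


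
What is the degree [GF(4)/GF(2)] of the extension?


GF(4) = GF(2^2), so the extension degree is 2

[GF(4)/GF(2)] = 2


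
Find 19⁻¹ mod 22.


Use the extended Euclidean algorithm to write 1 = 19·s + 22·t; then s mod 22 is the inverse.
Euclidean algorithm:
  19 = 0·22 + 19
  22 = 1·19 + 3
  19 = 6·3 + 1
  3 = 3·1 + 0
gcd(19,22) = 1
Back-substitution gives: 19·(7) + 22·(-6) = 1
So 19⁻¹ ≡ 7 ≡ 7 (mod 22)
Check: 19 × 7 = 133 ≡ 1 (mod 22) ✓

19⁻¹ ≡ 7 (mod 22)


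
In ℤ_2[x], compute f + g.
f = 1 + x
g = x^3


Add coefficients mod 2:
x^0: 1 + 0 = 1 (mod 2)
x^1: 1 + 0 = 1 (mod 2)
x^2: 0 + 0 = 0 (mod 2)
x^3: 0 + 1 = 1 (mod 2)
Result: 1 + x + x^3

f + g = 1 + x + x^3


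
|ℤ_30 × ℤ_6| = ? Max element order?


|ℤ_30 × ℤ_6| = 30 × 6 = 180
Max element order = lcm(30,6) = 30
Cyclic? No (gcd=6)

|ℤ_30×ℤ_6| = 180, max element order = 30


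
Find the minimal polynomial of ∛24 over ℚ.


∛24 satisfies x³ - 24 = 0, irreducible over ℚ (no rational root; 24 is not a perfect cube)

Minimal polynomial: x³ - 24


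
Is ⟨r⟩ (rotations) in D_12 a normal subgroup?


H = ⟨r⟩ (rotations) in D_12
The rotation subgroup ⟨r⟩ has index 2 in D_12, so it is normal

Yes, normal subgroup


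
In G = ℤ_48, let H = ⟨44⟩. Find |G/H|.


|⟨44⟩| = n / gcd(44, 48) = 48 / 4 = 12
H is normal (ℤ_48 is abelian).
|G/H| = |G| / |H| = 48 / 12 = 4

|G/H| = 4


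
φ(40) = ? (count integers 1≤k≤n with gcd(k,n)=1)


Factor n: 40 = 2^3 × 5
φ(n) = n · ∏(1 - 1/p) over distinct primes p | n
φ(40) = 40 · (1 - 1/2) · (1 - 1/5) = 16

φ(40) = 16


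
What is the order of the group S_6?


|S_n| = n! (number of permutations of n symbols)
|S_6| = 6! = 720

|S_6| = 720


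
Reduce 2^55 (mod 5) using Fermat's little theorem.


Fermat's little theorem: if p is prime and gcd(a,p)=1, then a^(p-1) ≡ 1 (mod p)
p = 5 is prime, gcd(2,5) = 1
Reduce exponent: 55 mod 4 = 3
So 2^55 ≡ 2^3 (mod 5)
2^3 mod 5 = 3

2^55 ≡ 3 (mod 5)


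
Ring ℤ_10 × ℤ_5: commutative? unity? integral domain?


Direct product ring; commutative with unity (1,1); but (1,0)·(0,1) = (0,0) gives zero divisors, so not an integral domain
Commutative: Yes
Integral domain: No
Has unity: Yes

ℤ_10 × ℤ_5: Commutative=Yes, Unity=Yes


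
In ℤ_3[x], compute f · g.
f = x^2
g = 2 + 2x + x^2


Expand and collect like terms; reduce coefficients mod 3:
x^0: 0·2 = 0 ≡ 0 (mod 3)
x^1: 0·2 + 0·2 = 0 ≡ 0 (mod 3)
x^2: 0·1 + 0·2 + 1·2 = 2 ≡ 2 (mod 3)
x^3: 0·1 + 1·2 = 2 ≡ 2 (mod 3)
x^4: 1·1 = 1 ≡ 1 (mod 3)
Result: 2x^2 + 2x^3 + x^4

f · g = 2x^2 + 2x^3 + x^4


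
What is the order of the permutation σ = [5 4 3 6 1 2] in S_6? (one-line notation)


Cycle decomposition: (1 5) (2 4 6)
Cycle lengths: 2, 3
Order = lcm(2, 3) = 6

ord(σ) = 6


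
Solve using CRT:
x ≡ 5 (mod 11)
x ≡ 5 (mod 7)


m₁ = 11, m₂ = 7, gcd = 1, so CRT applies. M = m₁·m₂ = 77
Let M₁ = M/m₁ = 7, M₂ = M/m₂ = 11
Find y₁ ≡ M₁⁻¹ (mod m₁): 7⁻¹ ≡ 8 (mod 11)
Find y₂ ≡ M₂⁻¹ (mod m₂): 11⁻¹ ≡ 2 (mod 7)
x = a₁·M₁·y₁ + a₂·M₂·y₂ = 5·7·8 + 5·11·2 = 390
Reduce mod 77: x ≡ 5
Check: 5 mod 11 = 5 ✓, 5 mod 7 = 5 ✓

x ≡ 5 (mod 77)


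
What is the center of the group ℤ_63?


Z(G) = {g ∈ G | gx = xg for all x ∈ G}
ℤ_63 is abelian, so Z(G) = G

Z(ℤ_63) = ℤ_63


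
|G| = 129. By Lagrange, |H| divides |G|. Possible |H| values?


Lagrange's theorem: |H| divides |G|
|G| = 129
Divisors of 129: 1, 3, 43, 129

Possible subgroup orders: {1, 3, 43, 129}


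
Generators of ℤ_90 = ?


g generates ℤ_n iff gcd(g,n) = 1
Prime factors of 90: 2, 3, 5
Generators are g ∈ {1,...,89} not divisible by any of these primes.
Generators: {1, 7, 11, 13, 17, 19, 23, 29, 31, 37, 41, 43, 47, 49, 53, 59, 61, 67, 71, 73, 77, 79, 83, 89}
Number of generators = φ(90) = 24

Generators of ℤ_90 = {1, 7, 11, 13, 17, 19, 23, 29, 31, 37, 41, 43, 47, 49, 53, 59, 61, 67, 71, 73, 77, 79, 83, 89}


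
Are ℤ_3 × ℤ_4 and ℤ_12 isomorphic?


Comparing ℤ_3 × ℤ_4 and ℤ_12:
gcd(3,4) = 1, so ℤ_3 × ℤ_4 ≅ ℤ_12 (CRT)

Yes, ℤ_3 × ℤ_4 ≅ ℤ_12


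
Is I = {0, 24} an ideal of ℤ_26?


Check ideal conditions for I = {0, 24} in ℤ_26:
(1) I is an additive subgroup? No
(2) For r ∈ ℤ_26 and a ∈ I: r·a ∈ I? No  [counterexample: r=2, a=24, r·a mod 26 = 22 ∉ I]

No, I is not an ideal of ℤ_26


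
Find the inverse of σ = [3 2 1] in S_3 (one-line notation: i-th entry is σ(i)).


To find σ⁻¹, swap domain and range:
σ(1) = 3 → σ⁻¹(3) = 1
σ(2) = 2 → σ⁻¹(2) = 2
σ(3) = 1 → σ⁻¹(1) = 3

σ⁻¹ = [3 2 1]


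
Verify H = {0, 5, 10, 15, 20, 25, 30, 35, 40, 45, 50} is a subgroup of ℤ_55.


Subgroup test for H = {0, 5, 10, 15, 20, 25, 30, 35, 40, 45, 50} in (ℤ_55, +):
(1) 0 ∈ H? Yes
(2) Closure: for all a,b ∈ H, (a+b) mod 55 ∈ H? Yes
(3) Inverses: for all a ∈ H, -a mod 55 ∈ H? Yes

Yes, H is a subgroup of ℤ_55


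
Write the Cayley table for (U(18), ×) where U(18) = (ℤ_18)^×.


Elements: {1, 5, 7, 11, 13, 17}
Operation: multiplication mod 18
Entry (a, b) = (a × b) mod 18

Cayley table:
   |  1 |  5 |  7 | 11 | 13 | 17
 1 |  1 |  5 |  7 | 11 | 13 | 17
 5 |  5 |  7 | 17 |  1 | 11 | 13
 7 |  7 | 17 | 13 |  5 |  1 | 11
11 | 11 |  1 |  5 | 13 | 17 |  7
13 | 13 | 11 |  1 | 17 |  7 |  5
17 | 17 | 13 | 11 |  7 |  5 |  1
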